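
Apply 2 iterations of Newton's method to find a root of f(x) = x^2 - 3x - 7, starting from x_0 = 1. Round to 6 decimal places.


Newton's method: x_(n+1) = x_n - f(x_n)/f'(x_n)
f(x) = x^2 - 3x - 7
f'(x) = 2x - 3

Iteration 1:
  f(1.000000) = -9.000000
  f'(1.000000) = -1.000000
  x_1 = 1.000000 - (-9.000000)/(-1.000000) = -8.000000

Iteration 2:
  f(-8.000000) = 81.000000
  f'(-8.000000) = -19.000000
  x_2 = -8.000000 - (81.000000)/(-19.000000) = -3.736842

x_2 = -3.736842


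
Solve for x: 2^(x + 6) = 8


Express both sides with the same base.
8 = 2^3
Since the bases match, equate exponents: x + 6 = 3
So x = 3 - (6) = -3

x = -3


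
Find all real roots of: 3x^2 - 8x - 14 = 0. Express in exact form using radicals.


Using the quadratic formula: x = (-b ± sqrt(b^2 - 4ac)) / (2a)
Here a = 3, b = -8, c = -14
Discriminant = b^2 - 4ac = (-8)^2 - 4(3)(-14) = 64 + 168 = 232
Since discriminant = 232 > 0, there are two real roots.
x = (8 ± 2*sqrt(58)) / 6
Simplifying: x = (4 ± sqrt(58)) / 3
Numerically: x ≈ 3.8719 or x ≈ -1.2053

x = (4 + sqrt(58)) / 3 or x = (4 - sqrt(58)) / 3


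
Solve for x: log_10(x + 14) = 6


Convert to exponential form: x + 14 = 10^6 = 1000000
x = 1000000 - 14 = 999986
Check: log_10(999986 + 14) = log_10(1000000) = log_10(1000000) = 6 ✓

x = 999986


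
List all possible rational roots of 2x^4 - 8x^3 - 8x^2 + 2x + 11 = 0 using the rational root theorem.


Rational root theorem: possible roots are ±p/q where:
  p divides the constant term (11): p ∈ {1, 11}
  q divides the leading coefficient (2): q ∈ {1, 2}

All possible rational roots: -11, -11/2, -1, -1/2, 1/2, 1, 11/2, 11

-11, -11/2, -1, -1/2, 1/2, 1, 11/2, 11


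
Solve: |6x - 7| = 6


An absolute value equation |expr| = 6 gives two cases:
Case 1: 6x - 7 = 6
  6x = 13, so x = 13/6
Case 2: 6x - 7 = -6
  6x = 1, so x = 1/6

x = 1/6, x = 13/6


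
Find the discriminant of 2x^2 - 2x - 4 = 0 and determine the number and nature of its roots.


For ax^2 + bx + c = 0, discriminant D = b^2 - 4ac
Here a = 2, b = -2, c = -4
D = (-2)^2 - 4(2)(-4) = 4 + 32 = 36

D = 36 > 0 and is a perfect square (sqrt = 6)
The equation has 2 distinct real rational roots.

Discriminant = 36, 2 distinct real rational roots


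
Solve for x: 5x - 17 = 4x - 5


Starting with: 5x - 17 = 4x - 5
Move all x terms to left: (5 - 4)x = -5 + 17
Simplify: x = 12
Divide both sides by 1: x = 12

x = 12


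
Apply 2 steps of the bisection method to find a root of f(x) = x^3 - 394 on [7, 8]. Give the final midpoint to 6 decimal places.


f(x) = x^3 - 394
f(7) = -51 < 0
f(8) = 118 > 0

Step 1: midpoint = (7.000000 + 8.000000)/2 = 7.500000
  f(7.500000) = 27.875000
  f(mid) > 0, so root is in [7.000000, 7.500000]

Step 2: midpoint = (7.000000 + 7.500000)/2 = 7.250000
  f(7.250000) = -12.921875
  f(mid) < 0, so root is in [7.250000, 7.500000]

midpoint = 7.250000


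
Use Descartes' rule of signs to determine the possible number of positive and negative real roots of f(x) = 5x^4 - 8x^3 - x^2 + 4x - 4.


Descartes' rule of signs:

For positive roots, count sign changes in f(x) = 5x^4 - 8x^3 - x^2 + 4x - 4:
Signs of coefficients: +, -, -, +, -
Number of sign changes: 3
Possible positive real roots: 3, 1

For negative roots, examine f(-x) = 5x^4 + 8x^3 - x^2 - 4x - 4:
Signs of coefficients: +, +, -, -, -
Number of sign changes: 1
Possible negative real roots: 1

Positive roots: 3 or 1; Negative roots: 1


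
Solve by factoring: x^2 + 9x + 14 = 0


We need two numbers that multiply to 14 and add to 9.
Those numbers are 2 and 7 (since 2 * 7 = 14 and 2 + 7 = 9).
So x^2 + 9x + 14 = (x + 2)(x + 7) = 0
Setting each factor to zero: x = -2 or x = -7

x = -7, x = -2


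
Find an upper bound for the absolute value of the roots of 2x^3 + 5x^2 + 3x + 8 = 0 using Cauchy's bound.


Cauchy's bound: all roots r satisfy |r| <= 1 + max(|a_i/a_n|) for i = 0,...,n-1
where a_n is the leading coefficient.

Coefficients: [2, 5, 3, 8]
Leading coefficient a_n = 2
Ratios |a_i/a_n|: 5/2, 3/2, 4
Maximum ratio: 4
Cauchy's bound: |r| <= 1 + 4 = 5

Upper bound = 5


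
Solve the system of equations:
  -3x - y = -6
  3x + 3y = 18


Using Cramer's rule:
Determinant D = (-3)(3) - (3)(-1) = -9 + 3 = -6
Dx = (-6)(3) - (18)(-1) = -18 + 18 = 0
Dy = (-3)(18) - (3)(-6) = -54 + 18 = -36
x = Dx/D = 0/-6 = 0
y = Dy/D = -36/-6 = 6

x = 0, y = 6


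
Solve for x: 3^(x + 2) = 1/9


Express both sides with the same base.
1/9 = 3^(-2)
Since the bases match, equate exponents: x + 2 = -2
So x = -2 - (2) = -4

x = -4


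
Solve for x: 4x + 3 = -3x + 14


Starting with: 4x + 3 = -3x + 14
Move all x terms to left: (4 + 3)x = 14 - 3
Simplify: 7x = 11
Divide both sides by 7: x = 11/7

x = 11/7


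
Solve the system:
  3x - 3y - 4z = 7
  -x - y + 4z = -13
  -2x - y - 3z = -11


Using Cramer's rule. Expand each determinant along the first row.
D  = 3*[(-1)*(-3) - 4*(-1)] - (-3)*[(-1)*(-3) - 4*(-2)] + (-4)*[(-1)*(-1) - (-1)*(-2)]
  = 3*(7) - (-3)*(11) + (-4)*(-1) = 58
Dx = 7*[(-1)*(-3) - 4*(-1)] - (-3)*[(-13)*(-3) - 4*(-11)] + (-4)*[(-13)*(-1) - (-1)*(-11)]
  = 7*(7) - (-3)*(83) + (-4)*(2) = 290
Dy = 3*[(-13)*(-3) - 4*(-11)] - 7*[(-1)*(-3) - 4*(-2)] + (-4)*[(-1)*(-11) - (-13)*(-2)]
  = 3*(83) - 7*(11) + (-4)*(-15) = 232
Dz = 3*[(-1)*(-11) - (-13)*(-1)] - (-3)*[(-1)*(-11) - (-13)*(-2)] + 7*[(-1)*(-1) - (-1)*(-2)]
  = 3*(-2) - (-3)*(-15) + 7*(-1) = -58
x = Dx/D = 290/58 = 5, y = Dy/D = 232/58 = 4, z = Dz/D = -58/58 = -1
Check eq1: (3)(5) + (-3)(4) + (-4)(-1) = 7 = 7 ✓
Check eq2: (-1)(5) + (-1)(4) + (4)(-1) = -13 = -13 ✓
Check eq3: (-2)(5) + (-1)(4) + (-3)(-1) = -11 = -11 ✓

x = 5, y = 4, z = -1


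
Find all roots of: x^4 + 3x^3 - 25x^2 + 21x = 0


The constant term is 0, so x = 0 is a root. Factor out x:
  x^3 + 3x^2 - 25x + 21 = 0
Let p(x) = x^3 + 3x^2 - 25x + 21. By the rational root theorem (leading coefficient 1), any rational root is an integer divisor of 21: try ±1, ±2, ... in turn.
Test x = 1: value = 0 ✓, so (x - 1) is a factor.
Synthetic division by (x - 1): bring down 1; 1(1) + 3 = 4; 4(1) - 25 = -21; (-21)(1) + 21 = 0 → quotient x^2 + 4x - 21, remainder 0.
Solve the quadratic x^2 + 4x - 21 = 0: discriminant = 4^2 - 4(1)(-21) = 16 + 84 = 100.
sqrt(100) = 10, so x = (-4 ± 10)/2: x = 3 or x = -7.
Collecting all roots found:

x = -7, x = 0, x = 1, x = 3


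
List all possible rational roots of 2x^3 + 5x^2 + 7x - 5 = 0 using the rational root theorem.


Rational root theorem: possible roots are ±p/q where:
  p divides the constant term (-5): p ∈ {1, 5}
  q divides the leading coefficient (2): q ∈ {1, 2}

All possible rational roots: -5, -5/2, -1, -1/2, 1/2, 1, 5/2, 5

-5, -5/2, -1, -1/2, 1/2, 1, 5/2, 5


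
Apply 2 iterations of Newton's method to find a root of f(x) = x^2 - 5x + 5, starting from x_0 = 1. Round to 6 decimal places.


Newton's method: x_(n+1) = x_n - f(x_n)/f'(x_n)
f(x) = x^2 - 5x + 5
f'(x) = 2x - 5

Iteration 1:
  f(1.000000) = 1.000000
  f'(1.000000) = -3.000000
  x_1 = 1.000000 - (1.000000)/(-3.000000) = 1.333333

Iteration 2:
  f(1.333333) = 0.111111
  f'(1.333333) = -2.333333
  x_2 = 1.333333 - (0.111111)/(-2.333333) = 1.380952

x_2 = 1.380952


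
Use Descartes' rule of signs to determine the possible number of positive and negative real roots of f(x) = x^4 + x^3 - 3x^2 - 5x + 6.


Descartes' rule of signs:

For positive roots, count sign changes in f(x) = x^4 + x^3 - 3x^2 - 5x + 6:
Signs of coefficients: +, +, -, -, +
Number of sign changes: 2
Possible positive real roots: 2, 0

For negative roots, examine f(-x) = x^4 - x^3 - 3x^2 + 5x + 6:
Signs of coefficients: +, -, -, +, +
Number of sign changes: 2
Possible negative real roots: 2, 0

Positive roots: 2 or 0; Negative roots: 2 or 0


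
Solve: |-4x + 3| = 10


An absolute value equation |expr| = 10 gives two cases:
Case 1: -4x + 3 = 10
  -4x = 7, so x = -7/4
Case 2: -4x + 3 = -10
  -4x = -13, so x = 13/4

x = -7/4, x = 13/4


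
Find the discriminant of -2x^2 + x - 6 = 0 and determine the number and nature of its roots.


For ax^2 + bx + c = 0, discriminant D = b^2 - 4ac
Here a = -2, b = 1, c = -6
D = (1)^2 - 4(-2)(-6) = 1 - 48 = -47

D = -47 < 0
The equation has no real roots (2 complex conjugate roots).

Discriminant = -47, no real roots (2 complex conjugate roots)


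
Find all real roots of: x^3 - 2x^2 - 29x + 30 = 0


Let p(x) = x^3 - 2x^2 - 29x + 30. By the rational root theorem (leading coefficient 1), any rational root is an integer divisor of 30: try ±1, ±2, ... in turn.
Test x = 1: value = 0 ✓, so (x - 1) is a factor.
Synthetic division by (x - 1): bring down 1; 1(1) - 2 = -1; (-1)(1) - 29 = -30; (-30)(1) + 30 = 0 → quotient x^2 - x - 30, remainder 0.
Solve the quadratic x^2 - x - 30 = 0: discriminant = (-1)^2 - 4(1)(-30) = 1 + 120 = 121.
sqrt(121) = 11, so x = (1 ± 11)/2: x = 6 or x = -5.

x = -5, x = 1, x = 6


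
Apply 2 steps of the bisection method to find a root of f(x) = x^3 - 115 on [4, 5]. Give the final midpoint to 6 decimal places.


f(x) = x^3 - 115
f(4) = -51 < 0
f(5) = 10 > 0

Step 1: midpoint = (4.000000 + 5.000000)/2 = 4.500000
  f(4.500000) = -23.875000
  f(mid) < 0, so root is in [4.500000, 5.000000]

Step 2: midpoint = (4.500000 + 5.000000)/2 = 4.750000
  f(4.750000) = -7.828125
  f(mid) < 0, so root is in [4.750000, 5.000000]

midpoint = 4.750000


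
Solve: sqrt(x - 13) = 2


Square both sides: x - 13 = 2^2 = 4
x = 4 + 13 = 17
x = 17
Check: sqrt(1*17 - 13) = sqrt(4) = 2 ✓

x = 17


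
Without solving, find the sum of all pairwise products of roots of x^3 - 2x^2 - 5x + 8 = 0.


By Vieta's formulas for x^3 + bx^2 + cx + d = 0:
  r1 + r2 + r3 = -b/a = 2
  r1*r2 + r1*r3 + r2*r3 = c/a = -5
  r1*r2*r3 = -d/a = -8


Sum of pairwise products = -5


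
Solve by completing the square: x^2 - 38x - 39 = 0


Start: x^2 - 38x - 39 = 0
Move constant: x^2 - 38x = 39
Half of -38 is -19, squared is 361
Add 361 to both sides: x^2 - 38x + 361 = 400
(x - 19)^2 = 400
x - 19 = ±20
x = 19 + 20 = 39 or x = 19 - 20 = -1

x = -1, x = 39


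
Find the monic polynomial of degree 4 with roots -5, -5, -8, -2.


A monic polynomial with roots -5, -5, -8, -2 is:
p(x) = (x + 5)(x + 5)(x + 8)(x + 2)
After multiplying by (x + 5): x + 5
After multiplying by (x + 5): x^2 + 10x + 25
After multiplying by (x + 8): x^3 + 18x^2 + 105x + 200
After multiplying by (x + 2): x^4 + 20x^3 + 141x^2 + 410x + 400

x^4 + 20x^3 + 141x^2 + 410x + 400


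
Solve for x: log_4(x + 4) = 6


Convert to exponential form: x + 4 = 4^6 = 4096
x = 4096 - 4 = 4092
Check: log_4(4092 + 4) = log_4(4096) = log_4(4096) = 6 ✓

x = 4092


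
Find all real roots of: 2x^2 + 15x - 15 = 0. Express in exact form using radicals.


Using the quadratic formula: x = (-b ± sqrt(b^2 - 4ac)) / (2a)
Here a = 2, b = 15, c = -15
Discriminant = b^2 - 4ac = 15^2 - 4(2)(-15) = 225 + 120 = 345
Since discriminant = 345 > 0, there are two real roots.
x = (-15 ± sqrt(345)) / 4
Numerically: x ≈ 0.8935 or x ≈ -8.3935

x = (-15 + sqrt(345)) / 4 or x = (-15 - sqrt(345)) / 4


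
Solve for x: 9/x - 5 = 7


Subtract -5 from both sides: 9/x = 12
Multiply both sides by x: 9 = 12 * x
Divide by 12: x = 3/4

x = 3/4


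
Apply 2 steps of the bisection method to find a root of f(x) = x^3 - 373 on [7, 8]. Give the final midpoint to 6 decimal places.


f(x) = x^3 - 373
f(7) = -30 < 0
f(8) = 139 > 0

Step 1: midpoint = (7.000000 + 8.000000)/2 = 7.500000
  f(7.500000) = 48.875000
  f(mid) > 0, so root is in [7.000000, 7.500000]

Step 2: midpoint = (7.000000 + 7.500000)/2 = 7.250000
  f(7.250000) = 8.078125
  f(mid) > 0, so root is in [7.000000, 7.250000]

midpoint = 7.250000


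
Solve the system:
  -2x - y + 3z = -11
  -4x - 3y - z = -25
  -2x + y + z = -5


Using Cramer's rule. Expand each determinant along the first row.
D  = (-2)*[(-3)*1 - (-1)*1] - (-1)*[(-4)*1 - (-1)*(-2)] + 3*[(-4)*1 - (-3)*(-2)]
  = (-2)*(-2) - (-1)*(-6) + 3*(-10) = -32
Dx = (-11)*[(-3)*1 - (-1)*1] - (-1)*[(-25)*1 - (-1)*(-5)] + 3*[(-25)*1 - (-3)*(-5)]
  = (-11)*(-2) - (-1)*(-30) + 3*(-40) = -128
Dy = (-2)*[(-25)*1 - (-1)*(-5)] - (-11)*[(-4)*1 - (-1)*(-2)] + 3*[(-4)*(-5) - (-25)*(-2)]
  = (-2)*(-30) - (-11)*(-6) + 3*(-30) = -96
Dz = (-2)*[(-3)*(-5) - (-25)*1] - (-1)*[(-4)*(-5) - (-25)*(-2)] + (-11)*[(-4)*1 - (-3)*(-2)]
  = (-2)*(40) - (-1)*(-30) + (-11)*(-10) = 0
x = Dx/D = -128/-32 = 4, y = Dy/D = -96/-32 = 3, z = Dz/D = 0/-32 = 0
Check eq1: (-2)(4) + (-1)(3) + (3)(0) = -11 = -11 ✓
Check eq2: (-4)(4) + (-3)(3) + (-1)(0) = -25 = -25 ✓
Check eq3: (-2)(4) + (1)(3) + (1)(0) = -5 = -5 ✓

x = 4, y = 3, z = 0


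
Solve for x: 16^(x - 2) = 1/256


Express both sides with the same base.
1/256 = 16^(-2)
Since the bases match, equate exponents: x - 2 = -2
So x = -2 - (-2) = 0

x = 0


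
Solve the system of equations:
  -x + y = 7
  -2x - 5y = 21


Using Cramer's rule:
Determinant D = (-1)(-5) - (-2)(1) = 5 + 2 = 7
Dx = (7)(-5) - (21)(1) = -35 - 21 = -56
Dy = (-1)(21) - (-2)(7) = -21 + 14 = -7
x = Dx/D = -56/7 = -8
y = Dy/D = -7/7 = -1

x = -8, y = -1


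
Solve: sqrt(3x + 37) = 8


Square both sides: 3x + 37 = 8^2 = 64
3x = 64 - 37 = 27
x = 9
Check: sqrt(3*9 + 37) = sqrt(64) = 8 ✓

x = 9


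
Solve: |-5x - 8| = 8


An absolute value equation |expr| = 8 gives two cases:
Case 1: -5x - 8 = 8
  -5x = 16, so x = -16/5
Case 2: -5x - 8 = -8
  -5x = 0, so x = 0

x = -16/5, x = 0


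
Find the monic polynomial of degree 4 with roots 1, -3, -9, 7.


A monic polynomial with roots 1, -3, -9, 7 is:
p(x) = (x - 1)(x + 3)(x + 9)(x - 7)
After multiplying by (x - 1): x - 1
After multiplying by (x + 3): x^2 + 2x - 3
After multiplying by (x + 9): x^3 + 11x^2 + 15x - 27
After multiplying by (x - 7): x^4 + 4x^3 - 62x^2 - 132x + 189

x^4 + 4x^3 - 62x^2 - 132x + 189


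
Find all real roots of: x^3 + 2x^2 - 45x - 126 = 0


Let p(x) = x^3 + 2x^2 - 45x - 126. By the rational root theorem (leading coefficient 1), any rational root is an integer divisor of 126: try ±1, ±2, ... in turn.
Test x = 1: value = -168 ≠ 0.
Test x = -1: value = -80 ≠ 0.
Test x = 2: value = -200 ≠ 0.
Test x = -2: value = -36 ≠ 0.
Test x = 3: value = -216 ≠ 0.
Test x = -3: value = 0 ✓, so (x + 3) is a factor.
Synthetic division by (x + 3): bring down 1; 1(-3) + 2 = -1; (-1)(-3) - 45 = -42; (-42)(-3) - 126 = 0 → quotient x^2 - x - 42, remainder 0.
Solve the quadratic x^2 - x - 42 = 0: discriminant = (-1)^2 - 4(1)(-42) = 1 + 168 = 169.
sqrt(169) = 13, so x = (1 ± 13)/2: x = 7 or x = -6.

x = -6, x = -3, x = 7


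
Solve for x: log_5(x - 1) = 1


Convert to exponential form: x - 1 = 5^1 = 5
x = 5 + 1 = 6
Check: log_5(6 - 1) = log_5(5) = log_5(5) = 1 ✓

x = 6


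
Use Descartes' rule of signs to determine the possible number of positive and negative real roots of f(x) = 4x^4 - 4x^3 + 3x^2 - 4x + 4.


Descartes' rule of signs:

For positive roots, count sign changes in f(x) = 4x^4 - 4x^3 + 3x^2 - 4x + 4:
Signs of coefficients: +, -, +, -, +
Number of sign changes: 4
Possible positive real roots: 4, 2, 0

For negative roots, examine f(-x) = 4x^4 + 4x^3 + 3x^2 + 4x + 4:
Signs of coefficients: +, +, +, +, +
Number of sign changes: 0
Possible negative real roots: 0

Positive roots: 4 or 2 or 0; Negative roots: 0


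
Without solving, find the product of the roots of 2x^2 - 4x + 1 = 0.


By Vieta's formulas for ax^2 + bx + c = 0:
  Sum of roots = -b/a
  Product of roots = c/a

Here a = 2, b = -4, c = 1
Sum = -(-4)/2 = 2
Product = 1/2 = 1/2

Product = 1/2


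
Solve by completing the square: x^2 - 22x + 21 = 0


Start: x^2 - 22x + 21 = 0
Move constant: x^2 - 22x = -21
Half of -22 is -11, squared is 121
Add 121 to both sides: x^2 - 22x + 121 = 100
(x - 11)^2 = 100
x - 11 = ±10
x = 11 + 10 = 21 or x = 11 - 10 = 1

x = 1, x = 21


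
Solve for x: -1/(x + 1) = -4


Multiply both sides by (x + 1): -1 = -4(x + 1)
Distribute: -1 = -4x - 4
-4x = -1 + 4 = 3
x = -3/4

x = -3/4


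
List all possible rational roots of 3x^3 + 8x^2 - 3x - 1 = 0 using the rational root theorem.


Rational root theorem: possible roots are ±p/q where:
  p divides the constant term (-1): p ∈ {1}
  q divides the leading coefficient (3): q ∈ {1, 3}

All possible rational roots: -1, -1/3, 1/3, 1

-1, -1/3, 1/3, 1


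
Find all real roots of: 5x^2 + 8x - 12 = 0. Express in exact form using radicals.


Using the quadratic formula: x = (-b ± sqrt(b^2 - 4ac)) / (2a)
Here a = 5, b = 8, c = -12
Discriminant = b^2 - 4ac = 8^2 - 4(5)(-12) = 64 + 240 = 304
Since discriminant = 304 > 0, there are two real roots.
x = (-8 ± 4*sqrt(19)) / 10
Simplifying: x = (-4 ± 2*sqrt(19)) / 5
Numerically: x ≈ 0.9436 or x ≈ -2.5436

x = (-4 + 2*sqrt(19)) / 5 or x = (-4 - 2*sqrt(19)) / 5


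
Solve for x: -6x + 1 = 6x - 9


Starting with: -6x + 1 = 6x - 9
Move all x terms to left: (-6 - 6)x = -9 - 1
Simplify: -12x = -10
Divide both sides by -12: x = 5/6

x = 5/6


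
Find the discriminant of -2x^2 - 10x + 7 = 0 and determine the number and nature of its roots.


For ax^2 + bx + c = 0, discriminant D = b^2 - 4ac
Here a = -2, b = -10, c = 7
D = (-10)^2 - 4(-2)(7) = 100 + 56 = 156

D = 156 > 0 but not a perfect square
The equation has 2 distinct real irrational roots.

Discriminant = 156, 2 distinct real irrational roots


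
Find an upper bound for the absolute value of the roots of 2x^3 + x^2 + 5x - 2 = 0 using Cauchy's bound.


Cauchy's bound: all roots r satisfy |r| <= 1 + max(|a_i/a_n|) for i = 0,...,n-1
where a_n is the leading coefficient.

Coefficients: [2, 1, 5, -2]
Leading coefficient a_n = 2
Ratios |a_i/a_n|: 1/2, 5/2, 1
Maximum ratio: 5/2
Cauchy's bound: |r| <= 1 + 5/2 = 7/2

Upper bound = 7/2


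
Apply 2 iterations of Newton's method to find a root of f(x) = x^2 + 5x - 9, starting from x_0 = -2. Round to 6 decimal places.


Newton's method: x_(n+1) = x_n - f(x_n)/f'(x_n)
f(x) = x^2 + 5x - 9
f'(x) = 2x + 5

Iteration 1:
  f(-2.000000) = -15.000000
  f'(-2.000000) = 1.000000
  x_1 = -2.000000 - (-15.000000)/(1.000000) = 13.000000

Iteration 2:
  f(13.000000) = 225.000000
  f'(13.000000) = 31.000000
  x_2 = 13.000000 - (225.000000)/(31.000000) = 5.741935

x_2 = 5.741935


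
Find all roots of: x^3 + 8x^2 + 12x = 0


The constant term is 0, so x = 0 is a root. Factor out x:
  x^2 + 8x + 12 = 0
Solve the quadratic x^2 + 8x + 12 = 0: discriminant = 8^2 - 4(1)(12) = 64 - 48 = 16.
sqrt(16) = 4, so x = (-8 ± 4)/2: x = -2 or x = -6.
Collecting all roots found:

x = -6, x = -2, x = 0


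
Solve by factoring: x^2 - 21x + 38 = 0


We need two numbers that multiply to 38 and add to -21.
Those numbers are -2 and -19 (since (-2) * (-19) = 38 and (-2) + (-19) = -21).
So x^2 - 21x + 38 = (x - 2)(x - 19) = 0
Setting each factor to zero: x = 2 or x = 19

x = 2, x = 19


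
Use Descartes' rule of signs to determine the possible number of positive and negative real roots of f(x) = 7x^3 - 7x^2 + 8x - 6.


Descartes' rule of signs:

For positive roots, count sign changes in f(x) = 7x^3 - 7x^2 + 8x - 6:
Signs of coefficients: +, -, +, -
Number of sign changes: 3
Possible positive real roots: 3, 1

For negative roots, examine f(-x) = -7x^3 - 7x^2 - 8x - 6:
Signs of coefficients: -, -, -, -
Number of sign changes: 0
Possible negative real roots: 0

Positive roots: 3 or 1; Negative roots: 0


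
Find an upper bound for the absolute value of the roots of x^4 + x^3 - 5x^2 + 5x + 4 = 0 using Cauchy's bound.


Cauchy's bound: all roots r satisfy |r| <= 1 + max(|a_i/a_n|) for i = 0,...,n-1
where a_n is the leading coefficient.

Coefficients: [1, 1, -5, 5, 4]
Leading coefficient a_n = 1
Ratios |a_i/a_n|: 1, 5, 5, 4
Maximum ratio: 5
Cauchy's bound: |r| <= 1 + 5 = 6

Upper bound = 6


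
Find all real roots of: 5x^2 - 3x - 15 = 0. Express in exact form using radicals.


Using the quadratic formula: x = (-b ± sqrt(b^2 - 4ac)) / (2a)
Here a = 5, b = -3, c = -15
Discriminant = b^2 - 4ac = (-3)^2 - 4(5)(-15) = 9 + 300 = 309
Since discriminant = 309 > 0, there are two real roots.
x = (3 ± sqrt(309)) / 10
Numerically: x ≈ 2.0578 or x ≈ -1.4578

x = (3 + sqrt(309)) / 10 or x = (3 - sqrt(309)) / 10


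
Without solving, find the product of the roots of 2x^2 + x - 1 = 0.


By Vieta's formulas for ax^2 + bx + c = 0:
  Sum of roots = -b/a
  Product of roots = c/a

Here a = 2, b = 1, c = -1
Sum = -(1)/2 = -1/2
Product = -1/2 = -1/2

Product = -1/2


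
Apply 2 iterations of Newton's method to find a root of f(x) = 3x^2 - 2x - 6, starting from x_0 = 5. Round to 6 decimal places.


Newton's method: x_(n+1) = x_n - f(x_n)/f'(x_n)
f(x) = 3x^2 - 2x - 6
f'(x) = 6x - 2

Iteration 1:
  f(5.000000) = 59.000000
  f'(5.000000) = 28.000000
  x_1 = 5.000000 - (59.000000)/(28.000000) = 2.892857

Iteration 2:
  f(2.892857) = 13.320153
  f'(2.892857) = 15.357143
  x_2 = 2.892857 - (13.320153)/(15.357143) = 2.025498

x_2 = 2.025498


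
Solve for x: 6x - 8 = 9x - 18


Starting with: 6x - 8 = 9x - 18
Move all x terms to left: (6 - 9)x = -18 + 8
Simplify: -3x = -10
Divide both sides by -3: x = 10/3

x = 10/3


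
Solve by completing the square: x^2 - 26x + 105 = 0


Start: x^2 - 26x + 105 = 0
Move constant: x^2 - 26x = -105
Half of -26 is -13, squared is 169
Add 169 to both sides: x^2 - 26x + 169 = 64
(x - 13)^2 = 64
x - 13 = ±8
x = 13 + 8 = 21 or x = 13 - 8 = 5

x = 5, x = 21


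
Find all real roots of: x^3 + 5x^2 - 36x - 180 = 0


Let p(x) = x^3 + 5x^2 - 36x - 180. By the rational root theorem (leading coefficient 1), any rational root is an integer divisor of 180: try ±1, ±2, ... in turn.
Test x = 1: value = -210 ≠ 0.
Test x = -1: value = -140 ≠ 0.
Test x = 2: value = -224 ≠ 0.
Test x = -2: value = -96 ≠ 0.
Test x = 3: value = -216 ≠ 0.
Test x = -3: value = -54 ≠ 0.
Test x = 4: value = -180 ≠ 0.
Test x = -4: value = -20 ≠ 0.
Test x = 5: value = -110 ≠ 0.
Test x = -5: value = 0 ✓, so (x + 5) is a factor.
Synthetic division by (x + 5): bring down 1; 1(-5) + 5 = 0; 0(-5) - 36 = -36; (-36)(-5) - 180 = 0 → quotient x^2 - 36, remainder 0.
Solve the quadratic x^2 - 36 = 0: discriminant = 0^2 - 4(1)(-36) = 0 + 144 = 144.
sqrt(144) = 12, so x = (0 ± 12)/2: x = 6 or x = -6.

x = -6, x = -5, x = 6


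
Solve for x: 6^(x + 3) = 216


Express both sides with the same base.
216 = 6^3
Since the bases match, equate exponents: x + 3 = 3
So x = 3 - (3) = 0

x = 0


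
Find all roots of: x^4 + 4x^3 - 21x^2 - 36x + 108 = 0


Let p(x) = x^4 + 4x^3 - 21x^2 - 36x + 108. By the rational root theorem (leading coefficient 1), any rational root is an integer divisor of 108: try ±1, ±2, ... in turn.
Test x = 1: value = 56 ≠ 0.
Test x = -1: value = 120 ≠ 0.
Test x = 2: value = 0 ✓, so (x - 2) is a factor.
Synthetic division by (x - 2): bring down 1; 1(2) + 4 = 6; 6(2) - 21 = -9; (-9)(2) - 36 = -54; (-54)(2) + 108 = 0 → quotient x^3 + 6x^2 - 9x - 54, remainder 0.
Continue with the quotient x^3 + 6x^2 - 9x - 54 (candidates must divide 54; re-test x = 2 first in case it repeats).
Test x = 2: value = -40 ≠ 0.
Test x = -2: value = -20 ≠ 0.
Test x = 3: value = 0 ✓, so (x - 3) is a factor.
Synthetic division by (x - 3): bring down 1; 1(3) + 6 = 9; 9(3) - 9 = 18; 18(3) - 54 = 0 → quotient x^2 + 9x + 18, remainder 0.
Solve the quadratic x^2 + 9x + 18 = 0: discriminant = 9^2 - 4(1)(18) = 81 - 72 = 9.
sqrt(9) = 3, so x = (-9 ± 3)/2: x = -3 or x = -6.
Collecting all roots found:

x = -6, x = -3, x = 2, x = 3


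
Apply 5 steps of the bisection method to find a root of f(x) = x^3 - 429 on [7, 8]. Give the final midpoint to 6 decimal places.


f(x) = x^3 - 429
f(7) = -86 < 0
f(8) = 83 > 0

Step 1: midpoint = (7.000000 + 8.000000)/2 = 7.500000
  f(7.500000) = -7.125000
  f(mid) < 0, so root is in [7.500000, 8.000000]

Step 2: midpoint = (7.500000 + 8.000000)/2 = 7.750000
  f(7.750000) = 36.484375
  f(mid) > 0, so root is in [7.500000, 7.750000]

Step 3: midpoint = (7.500000 + 7.750000)/2 = 7.625000
  f(7.625000) = 14.322266
  f(mid) > 0, so root is in [7.500000, 7.625000]

Step 4: midpoint = (7.500000 + 7.625000)/2 = 7.562500
  f(7.562500) = 3.510010
  f(mid) > 0, so root is in [7.500000, 7.562500]

Step 5: midpoint = (7.500000 + 7.562500)/2 = 7.531250
  f(7.531250) = -1.829559
  f(mid) < 0, so root is in [7.531250, 7.562500]

midpoint = 7.531250


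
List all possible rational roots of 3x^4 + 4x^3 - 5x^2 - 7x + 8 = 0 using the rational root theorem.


Rational root theorem: possible roots are ±p/q where:
  p divides the constant term (8): p ∈ {1, 2, 4, 8}
  q divides the leading coefficient (3): q ∈ {1, 3}

All possible rational roots: -8, -4, -8/3, -2, -4/3, -1, -2/3, -1/3, 1/3, 2/3, 1, 4/3, 2, 8/3, 4, 8

-8, -4, -8/3, -2, -4/3, -1, -2/3, -1/3, 1/3, 2/3, 1, 4/3, 2, 8/3, 4, 8


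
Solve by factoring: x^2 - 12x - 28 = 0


We need two numbers that multiply to -28 and add to -12.
Those numbers are -14 and 2 (since (-14) * 2 = -28 and (-14) + 2 = -12).
So x^2 - 12x - 28 = (x - 14)(x + 2) = 0
Setting each factor to zero: x = 14 or x = -2

x = -2, x = 14


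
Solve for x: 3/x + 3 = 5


Subtract 3 from both sides: 3/x = 2
Multiply both sides by x: 3 = 2 * x
Divide by 2: x = 3/2

x = 3/2


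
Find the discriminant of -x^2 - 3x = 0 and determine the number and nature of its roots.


For ax^2 + bx + c = 0, discriminant D = b^2 - 4ac
Here a = -1, b = -3, c = 0
D = (-3)^2 - 4(-1)(0) = 9 - 0 = 9

D = 9 > 0 and is a perfect square (sqrt = 3)
The equation has 2 distinct real rational roots.

Discriminant = 9, 2 distinct real rational roots


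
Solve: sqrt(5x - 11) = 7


Square both sides: 5x - 11 = 7^2 = 49
5x = 49 + 11 = 60
x = 12
Check: sqrt(5*12 - 11) = sqrt(49) = 7 ✓

x = 12


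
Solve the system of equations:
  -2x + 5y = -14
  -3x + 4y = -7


Using Cramer's rule:
Determinant D = (-2)(4) - (-3)(5) = -8 + 15 = 7
Dx = (-14)(4) - (-7)(5) = -56 + 35 = -21
Dy = (-2)(-7) - (-3)(-14) = 14 - 42 = -28
x = Dx/D = -21/7 = -3
y = Dy/D = -28/7 = -4

x = -3, y = -4


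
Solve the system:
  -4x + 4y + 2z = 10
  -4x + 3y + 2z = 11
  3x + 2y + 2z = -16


Using Cramer's rule. Expand each determinant along the first row.
D  = (-4)*[3*2 - 2*2] - 4*[(-4)*2 - 2*3] + 2*[(-4)*2 - 3*3]
  = (-4)*(2) - 4*(-14) + 2*(-17) = 14
Dx = 10*[3*2 - 2*2] - 4*[11*2 - 2*(-16)] + 2*[11*2 - 3*(-16)]
  = 10*(2) - 4*(54) + 2*(70) = -56
Dy = (-4)*[11*2 - 2*(-16)] - 10*[(-4)*2 - 2*3] + 2*[(-4)*(-16) - 11*3]
  = (-4)*(54) - 10*(-14) + 2*(31) = -14
Dz = (-4)*[3*(-16) - 11*2] - 4*[(-4)*(-16) - 11*3] + 10*[(-4)*2 - 3*3]
  = (-4)*(-70) - 4*(31) + 10*(-17) = -14
x = Dx/D = -56/14 = -4, y = Dy/D = -14/14 = -1, z = Dz/D = -14/14 = -1
Check eq1: (-4)(-4) + (4)(-1) + (2)(-1) = 10 = 10 ✓
Check eq2: (-4)(-4) + (3)(-1) + (2)(-1) = 11 = 11 ✓
Check eq3: (3)(-4) + (2)(-1) + (2)(-1) = -16 = -16 ✓

x = -4, y = -1, z = -1


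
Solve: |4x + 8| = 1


An absolute value equation |expr| = 1 gives two cases:
Case 1: 4x + 8 = 1
  4x = -7, so x = -7/4
Case 2: 4x + 8 = -1
  4x = -9, so x = -9/4

x = -9/4, x = -7/4


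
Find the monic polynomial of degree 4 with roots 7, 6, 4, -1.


A monic polynomial with roots 7, 6, 4, -1 is:
p(x) = (x - 7)(x - 6)(x - 4)(x + 1)
After multiplying by (x - 7): x - 7
After multiplying by (x - 6): x^2 - 13x + 42
After multiplying by (x - 4): x^3 - 17x^2 + 94x - 168
After multiplying by (x + 1): x^4 - 16x^3 + 77x^2 - 74x - 168

x^4 - 16x^3 + 77x^2 - 74x - 168


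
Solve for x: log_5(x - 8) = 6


Convert to exponential form: x - 8 = 5^6 = 15625
x = 15625 + 8 = 15633
Check: log_5(15633 - 8) = log_5(15625) = log_5(15625) = 6 ✓

x = 15633


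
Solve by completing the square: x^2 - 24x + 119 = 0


Start: x^2 - 24x + 119 = 0
Move constant: x^2 - 24x = -119
Half of -24 is -12, squared is 144
Add 144 to both sides: x^2 - 24x + 144 = 25
(x - 12)^2 = 25
x - 12 = ±5
x = 12 + 5 = 17 or x = 12 - 5 = 7

x = 7, x = 17


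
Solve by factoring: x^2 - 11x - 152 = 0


We need two numbers that multiply to -152 and add to -11.
Those numbers are 8 and -19 (since 8 * (-19) = -152 and 8 + (-19) = -11).
So x^2 - 11x - 152 = (x + 8)(x - 19) = 0
Setting each factor to zero: x = -8 or x = 19

x = -8, x = 19


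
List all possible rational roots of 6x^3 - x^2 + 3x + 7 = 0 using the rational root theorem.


Rational root theorem: possible roots are ±p/q where:
  p divides the constant term (7): p ∈ {1, 7}
  q divides the leading coefficient (6): q ∈ {1, 2, 3, 6}

All possible rational roots: -7, -7/2, -7/3, -7/6, -1, -1/2, -1/3, -1/6, 1/6, 1/3, 1/2, 1, 7/6, 7/3, 7/2, 7

-7, -7/2, -7/3, -7/6, -1, -1/2, -1/3, -1/6, 1/6, 1/3, 1/2, 1, 7/6, 7/3, 7/2, 7


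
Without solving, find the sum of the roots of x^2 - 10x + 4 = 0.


By Vieta's formulas for ax^2 + bx + c = 0:
  Sum of roots = -b/a
  Product of roots = c/a

Here a = 1, b = -10, c = 4
Sum = -(-10)/1 = 10
Product = 4/1 = 4

Sum = 10


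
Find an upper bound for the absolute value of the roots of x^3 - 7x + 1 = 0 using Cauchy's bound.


Cauchy's bound: all roots r satisfy |r| <= 1 + max(|a_i/a_n|) for i = 0,...,n-1
where a_n is the leading coefficient.

Coefficients: [1, 0, -7, 1]
Leading coefficient a_n = 1
Ratios |a_i/a_n|: 0, 7, 1
Maximum ratio: 7
Cauchy's bound: |r| <= 1 + 7 = 8

Upper bound = 8


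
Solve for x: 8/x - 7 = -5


Subtract -7 from both sides: 8/x = 2
Multiply both sides by x: 8 = 2 * x
Divide by 2: x = 4

x = 4


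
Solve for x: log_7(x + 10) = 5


Convert to exponential form: x + 10 = 7^5 = 16807
x = 16807 - 10 = 16797
Check: log_7(16797 + 10) = log_7(16807) = log_7(16807) = 5 ✓

x = 16797


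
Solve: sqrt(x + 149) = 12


Square both sides: x + 149 = 12^2 = 144
x = 144 - 149 = -5
x = -5
Check: sqrt(1*(-5) + 149) = sqrt(144) = 12 ✓

x = -5


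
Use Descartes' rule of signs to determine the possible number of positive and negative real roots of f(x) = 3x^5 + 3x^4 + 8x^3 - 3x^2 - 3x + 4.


Descartes' rule of signs:

For positive roots, count sign changes in f(x) = 3x^5 + 3x^4 + 8x^3 - 3x^2 - 3x + 4:
Signs of coefficients: +, +, +, -, -, +
Number of sign changes: 2
Possible positive real roots: 2, 0

For negative roots, examine f(-x) = -3x^5 + 3x^4 - 8x^3 - 3x^2 + 3x + 4:
Signs of coefficients: -, +, -, -, +, +
Number of sign changes: 3
Possible negative real roots: 3, 1

Positive roots: 2 or 0; Negative roots: 3 or 1


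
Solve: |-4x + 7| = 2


An absolute value equation |expr| = 2 gives two cases:
Case 1: -4x + 7 = 2
  -4x = -5, so x = 5/4
Case 2: -4x + 7 = -2
  -4x = -9, so x = 9/4

x = 5/4, x = 9/4


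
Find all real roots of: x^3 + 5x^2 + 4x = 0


The constant term is 0, so x = 0 is a root. Factor out x:
  x(x^2 + 5x + 4) = 0
Solve the quadratic x^2 + 5x + 4 = 0: discriminant = 5^2 - 4(1)(4) = 25 - 16 = 9.
sqrt(9) = 3, so x = (-5 ± 3)/2: x = -1 or x = -4.

x = -4, x = -1, x = 0


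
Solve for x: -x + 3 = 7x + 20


Starting with: -x + 3 = 7x + 20
Move all x terms to left: (-1 - 7)x = 20 - 3
Simplify: -8x = 17
Divide both sides by -8: x = -17/8

x = -17/8


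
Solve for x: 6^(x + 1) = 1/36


Express both sides with the same base.
1/36 = 6^(-2)
Since the bases match, equate exponents: x + 1 = -2
So x = -2 - (1) = -3

x = -3


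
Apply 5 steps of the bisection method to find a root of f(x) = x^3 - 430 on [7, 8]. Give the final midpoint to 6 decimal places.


f(x) = x^3 - 430
f(7) = -87 < 0
f(8) = 82 > 0

Step 1: midpoint = (7.000000 + 8.000000)/2 = 7.500000
  f(7.500000) = -8.125000
  f(mid) < 0, so root is in [7.500000, 8.000000]

Step 2: midpoint = (7.500000 + 8.000000)/2 = 7.750000
  f(7.750000) = 35.484375
  f(mid) > 0, so root is in [7.500000, 7.750000]

Step 3: midpoint = (7.500000 + 7.750000)/2 = 7.625000
  f(7.625000) = 13.322266
  f(mid) > 0, so root is in [7.500000, 7.625000]

Step 4: midpoint = (7.500000 + 7.625000)/2 = 7.562500
  f(7.562500) = 2.510010
  f(mid) > 0, so root is in [7.500000, 7.562500]

Step 5: midpoint = (7.500000 + 7.562500)/2 = 7.531250
  f(7.531250) = -2.829559
  f(mid) < 0, so root is in [7.531250, 7.562500]

midpoint = 7.531250


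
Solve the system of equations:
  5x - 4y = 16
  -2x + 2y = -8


Using Cramer's rule:
Determinant D = (5)(2) - (-2)(-4) = 10 - 8 = 2
Dx = (16)(2) - (-8)(-4) = 32 - 32 = 0
Dy = (5)(-8) - (-2)(16) = -40 + 32 = -8
x = Dx/D = 0/2 = 0
y = Dy/D = -8/2 = -4

x = 0, y = -4


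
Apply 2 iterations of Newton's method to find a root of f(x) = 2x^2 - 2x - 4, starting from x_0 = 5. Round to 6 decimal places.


Newton's method: x_(n+1) = x_n - f(x_n)/f'(x_n)
f(x) = 2x^2 - 2x - 4
f'(x) = 4x - 2

Iteration 1:
  f(5.000000) = 36.000000
  f'(5.000000) = 18.000000
  x_1 = 5.000000 - (36.000000)/(18.000000) = 3.000000

Iteration 2:
  f(3.000000) = 8.000000
  f'(3.000000) = 10.000000
  x_2 = 3.000000 - (8.000000)/(10.000000) = 2.200000

x_2 = 2.200000


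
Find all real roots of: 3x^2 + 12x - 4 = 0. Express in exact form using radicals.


Using the quadratic formula: x = (-b ± sqrt(b^2 - 4ac)) / (2a)
Here a = 3, b = 12, c = -4
Discriminant = b^2 - 4ac = 12^2 - 4(3)(-4) = 144 + 48 = 192
Since discriminant = 192 > 0, there are two real roots.
x = (-12 ± 8*sqrt(3)) / 6
Simplifying: x = (-6 ± 4*sqrt(3)) / 3
Numerically: x ≈ 0.3094 or x ≈ -4.3094

x = (-6 + 4*sqrt(3)) / 3 or x = (-6 - 4*sqrt(3)) / 3


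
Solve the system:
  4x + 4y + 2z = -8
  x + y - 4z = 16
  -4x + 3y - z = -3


Using Cramer's rule. Expand each determinant along the first row.
D  = 4*[1*(-1) - (-4)*3] - 4*[1*(-1) - (-4)*(-4)] + 2*[1*3 - 1*(-4)]
  = 4*(11) - 4*(-17) + 2*(7) = 126
Dx = (-8)*[1*(-1) - (-4)*3] - 4*[16*(-1) - (-4)*(-3)] + 2*[16*3 - 1*(-3)]
  = (-8)*(11) - 4*(-28) + 2*(51) = 126
Dy = 4*[16*(-1) - (-4)*(-3)] - (-8)*[1*(-1) - (-4)*(-4)] + 2*[1*(-3) - 16*(-4)]
  = 4*(-28) - (-8)*(-17) + 2*(61) = -126
Dz = 4*[1*(-3) - 16*3] - 4*[1*(-3) - 16*(-4)] + (-8)*[1*3 - 1*(-4)]
  = 4*(-51) - 4*(61) + (-8)*(7) = -504
x = Dx/D = 126/126 = 1, y = Dy/D = -126/126 = -1, z = Dz/D = -504/126 = -4
Check eq1: (4)(1) + (4)(-1) + (2)(-4) = -8 = -8 ✓
Check eq2: (1)(1) + (1)(-1) + (-4)(-4) = 16 = 16 ✓
Check eq3: (-4)(1) + (3)(-1) + (-1)(-4) = -3 = -3 ✓

x = 1, y = -1, z = -4


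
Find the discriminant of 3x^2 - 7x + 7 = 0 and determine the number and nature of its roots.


For ax^2 + bx + c = 0, discriminant D = b^2 - 4ac
Here a = 3, b = -7, c = 7
D = (-7)^2 - 4(3)(7) = 49 - 84 = -35

D = -35 < 0
The equation has no real roots (2 complex conjugate roots).

Discriminant = -35, no real roots (2 complex conjugate roots)


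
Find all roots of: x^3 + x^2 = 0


The lowest-degree term is x^2, so x = 0 is a root with multiplicity 2. Factor out x^2:
  x + 1 = 0
Linear factor x + 1 = 0 gives x = -1.
Collecting all roots found:

x = -1, x = 0 (multiplicity 2)


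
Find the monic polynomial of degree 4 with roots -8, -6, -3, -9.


A monic polynomial with roots -8, -6, -3, -9 is:
p(x) = (x + 8)(x + 6)(x + 3)(x + 9)
After multiplying by (x + 8): x + 8
After multiplying by (x + 6): x^2 + 14x + 48
After multiplying by (x + 3): x^3 + 17x^2 + 90x + 144
After multiplying by (x + 9): x^4 + 26x^3 + 243x^2 + 954x + 1296

x^4 + 26x^3 + 243x^2 + 954x + 1296


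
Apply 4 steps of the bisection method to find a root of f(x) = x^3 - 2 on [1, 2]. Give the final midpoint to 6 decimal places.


f(x) = x^3 - 2
f(1) = -1 < 0
f(2) = 6 > 0

Step 1: midpoint = (1.000000 + 2.000000)/2 = 1.500000
  f(1.500000) = 1.375000
  f(mid) > 0, so root is in [1.000000, 1.500000]

Step 2: midpoint = (1.000000 + 1.500000)/2 = 1.250000
  f(1.250000) = -0.046875
  f(mid) < 0, so root is in [1.250000, 1.500000]

Step 3: midpoint = (1.250000 + 1.500000)/2 = 1.375000
  f(1.375000) = 0.599609
  f(mid) > 0, so root is in [1.250000, 1.375000]

Step 4: midpoint = (1.250000 + 1.375000)/2 = 1.312500
  f(1.312500) = 0.260986
  f(mid) > 0, so root is in [1.250000, 1.312500]

midpoint = 1.312500


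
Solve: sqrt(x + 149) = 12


Square both sides: x + 149 = 12^2 = 144
x = 144 - 149 = -5
x = -5
Check: sqrt(1*(-5) + 149) = sqrt(144) = 12 ✓

x = -5


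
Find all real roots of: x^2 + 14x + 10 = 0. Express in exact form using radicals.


Using the quadratic formula: x = (-b ± sqrt(b^2 - 4ac)) / (2a)
Here a = 1, b = 14, c = 10
Discriminant = b^2 - 4ac = 14^2 - 4(1)(10) = 196 - 40 = 156
Since discriminant = 156 > 0, there are two real roots.
x = (-14 ± 2*sqrt(39)) / 2
Simplifying: x = -7 ± sqrt(39)
Numerically: x ≈ -0.7550 or x ≈ -13.2450

x = -7 + sqrt(39) or x = -7 - sqrt(39)


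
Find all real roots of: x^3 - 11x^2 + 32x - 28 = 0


Let p(x) = x^3 - 11x^2 + 32x - 28. By the rational root theorem (leading coefficient 1), any rational root is an integer divisor of 28: try ±1, ±2, ... in turn.
Test x = 1: value = -6 ≠ 0.
Test x = -1: value = -72 ≠ 0.
Test x = 2: value = 0 ✓, so (x - 2) is a factor.
Synthetic division by (x - 2): bring down 1; 1(2) - 11 = -9; (-9)(2) + 32 = 14; 14(2) - 28 = 0 → quotient x^2 - 9x + 14, remainder 0.
Solve the quadratic x^2 - 9x + 14 = 0: discriminant = (-9)^2 - 4(1)(14) = 81 - 56 = 25.
sqrt(25) = 5, so x = (9 ± 5)/2: x = 7 or x = 2.

x = 2 (multiplicity 2), x = 7


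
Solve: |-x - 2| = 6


An absolute value equation |expr| = 6 gives two cases:
Case 1: -x - 2 = 6
  -x = 8, so x = -8
Case 2: -x - 2 = -6
  -x = -4, so x = 4

x = -8, x = 4


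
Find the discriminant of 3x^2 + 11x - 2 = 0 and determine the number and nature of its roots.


For ax^2 + bx + c = 0, discriminant D = b^2 - 4ac
Here a = 3, b = 11, c = -2
D = (11)^2 - 4(3)(-2) = 121 + 24 = 145

D = 145 > 0 but not a perfect square
The equation has 2 distinct real irrational roots.

Discriminant = 145, 2 distinct real irrational roots


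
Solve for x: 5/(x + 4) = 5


Multiply both sides by (x + 4): 5 = 5(x + 4)
Distribute: 5 = 5x + 20
5x = 5 - 20 = -15
x = -3

x = -3


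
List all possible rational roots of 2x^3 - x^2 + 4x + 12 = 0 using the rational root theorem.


Rational root theorem: possible roots are ±p/q where:
  p divides the constant term (12): p ∈ {1, 2, 3, 4, 6, 12}
  q divides the leading coefficient (2): q ∈ {1, 2}

All possible rational roots: -12, -6, -4, -3, -2, -3/2, -1, -1/2, 1/2, 1, 3/2, 2, 3, 4, 6, 12

-12, -6, -4, -3, -2, -3/2, -1, -1/2, 1/2, 1, 3/2, 2, 3, 4, 6, 12


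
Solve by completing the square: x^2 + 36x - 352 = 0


Start: x^2 + 36x - 352 = 0
Move constant: x^2 + 36x = 352
Half of 36 is 18, squared is 324
Add 324 to both sides: x^2 + 36x + 324 = 676
(x + 18)^2 = 676
x + 18 = ±26
x = -18 + 26 = 8 or x = -18 - 26 = -44

x = -44, x = 8


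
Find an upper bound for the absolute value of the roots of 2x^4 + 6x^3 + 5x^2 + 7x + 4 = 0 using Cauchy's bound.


Cauchy's bound: all roots r satisfy |r| <= 1 + max(|a_i/a_n|) for i = 0,...,n-1
where a_n is the leading coefficient.

Coefficients: [2, 6, 5, 7, 4]
Leading coefficient a_n = 2
Ratios |a_i/a_n|: 3, 5/2, 7/2, 2
Maximum ratio: 7/2
Cauchy's bound: |r| <= 1 + 7/2 = 9/2

Upper bound = 9/2


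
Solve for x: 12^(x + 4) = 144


Express both sides with the same base.
144 = 12^2
Since the bases match, equate exponents: x + 4 = 2
So x = 2 - (4) = -2

x = -2


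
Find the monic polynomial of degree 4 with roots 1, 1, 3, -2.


A monic polynomial with roots 1, 1, 3, -2 is:
p(x) = (x - 1)(x - 1)(x - 3)(x + 2)
After multiplying by (x - 1): x - 1
After multiplying by (x - 1): x^2 - 2x + 1
After multiplying by (x - 3): x^3 - 5x^2 + 7x - 3
After multiplying by (x + 2): x^4 - 3x^3 - 3x^2 + 11x - 6

x^4 - 3x^3 - 3x^2 + 11x - 6


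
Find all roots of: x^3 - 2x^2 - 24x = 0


The constant term is 0, so x = 0 is a root. Factor out x:
  x^2 - 2x - 24 = 0
Solve the quadratic x^2 - 2x - 24 = 0: discriminant = (-2)^2 - 4(1)(-24) = 4 + 96 = 100.
sqrt(100) = 10, so x = (2 ± 10)/2: x = 6 or x = -4.
Collecting all roots found:

x = -4, x = 0, x = 6


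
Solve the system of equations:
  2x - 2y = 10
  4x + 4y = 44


Using Cramer's rule:
Determinant D = (2)(4) - (4)(-2) = 8 + 8 = 16
Dx = (10)(4) - (44)(-2) = 40 + 88 = 128
Dy = (2)(44) - (4)(10) = 88 - 40 = 48
x = Dx/D = 128/16 = 8
y = Dy/D = 48/16 = 3

x = 8, y = 3


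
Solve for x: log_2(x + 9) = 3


Convert to exponential form: x + 9 = 2^3 = 8
x = 8 - 9 = -1
Check: log_2(-1 + 9) = log_2(8) = log_2(8) = 3 ✓

x = -1
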